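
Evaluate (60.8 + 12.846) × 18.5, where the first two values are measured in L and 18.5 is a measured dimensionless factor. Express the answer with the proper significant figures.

60.8 L + 12.846 L = 73.646 L; the sum is limited to 1 decimal place (3 s.f.).
Carrying full precision, 73.646 × 18.5 = 1362.451 L; 18.5 has 3 s.f., so the result keeps min(3, 3) = 3 s.f.
Rounded to 3 significant figures: 1.36 × 10³ L.

1.36 × 10³ L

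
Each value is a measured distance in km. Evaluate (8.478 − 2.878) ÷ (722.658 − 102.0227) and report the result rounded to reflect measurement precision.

9.023 × 10⁻³

8.478 − 2.878 = 5.600, limited to 3 d.p. → 4 s.f.; 722.658 − 102.0227 = 620.6353, limited to 3 d.p. → 6 s.f.
Carrying full precision, 5.600 ÷ 620.6353 = 0.00902301238747…; keep min(4, 6) = 4 s.f.
Rounded to 4 significant figures: 9.023 × 10⁻³.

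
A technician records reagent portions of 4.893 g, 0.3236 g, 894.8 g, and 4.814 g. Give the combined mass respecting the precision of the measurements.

4.893 g + 0.3236 g + 894.8 g + 4.814 g = 904.8306 g.
Addition/subtraction keeps the fewest decimal places: 4.893 → 3 decimal places, 0.3236 → 4 decimal places, 894.8 → 1 decimal place, 4.814 → 3 decimal places; limit is 1.
Rounded to 1 decimal place: 904.8 g.

904.8 g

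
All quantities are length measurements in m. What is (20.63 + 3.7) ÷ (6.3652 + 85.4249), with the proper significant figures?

0.265

20.63 + 3.7 = 24.33, limited to 1 d.p. → 3 s.f.; 6.3652 + 85.4249 = 91.7901, limited to 4 d.p. → 6 s.f.
Carrying full precision, 24.33 ÷ 91.7901 = 0.265061264777…; keep min(3, 6) = 3 s.f.
Rounded to 3 significant figures: 0.265.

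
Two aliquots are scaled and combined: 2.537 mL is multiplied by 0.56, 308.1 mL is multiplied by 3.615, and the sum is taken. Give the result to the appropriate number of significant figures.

2.537 × 0.56 = 1.42072 → 1.4 mL (2 s.f., last digit at the 10^-1 place).
308.1 × 3.615 = 1113.7815 → 1114 mL (4 s.f., last digit at the 10^0 place).
Sum: 1115.20222 mL; keep the coarser place, 10^0.
Result: 1115 mL.

1115 mL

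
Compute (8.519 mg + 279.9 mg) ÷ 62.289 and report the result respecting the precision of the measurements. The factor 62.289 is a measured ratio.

4.630 mg

8.519 mg + 279.9 mg = 288.419 mg; the sum is limited to 1 decimal place (4 s.f.).
Carrying full precision, 288.419 ÷ 62.289 = 4.63033601438… mg; 62.289 has 5 s.f., so the result keeps min(4, 5) = 4 s.f.
Rounded to 4 significant figures: 4.630 mg.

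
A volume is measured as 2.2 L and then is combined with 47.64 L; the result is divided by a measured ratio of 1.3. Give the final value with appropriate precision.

38 L

2.2 L + 47.64 L = 49.84 L; the sum is limited to 1 decimal place (3 s.f.).
Carrying full precision, 49.84 ÷ 1.3 = 38.3384615385… L; 1.3 has 2 s.f., so the result keeps min(3, 2) = 2 s.f.
Rounded to 2 significant figures: 38 L.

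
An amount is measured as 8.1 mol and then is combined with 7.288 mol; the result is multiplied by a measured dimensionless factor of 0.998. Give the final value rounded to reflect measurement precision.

15.4 mol

8.1 mol + 7.288 mol = 15.388 mol; the sum is limited to 1 decimal place (3 s.f.).
Carrying full precision, 15.388 × 0.998 = 15.357224 mol; 0.998 has 3 s.f., so the result keeps min(3, 3) = 3 s.f.
Rounded to 3 significant figures: 15.4 mol.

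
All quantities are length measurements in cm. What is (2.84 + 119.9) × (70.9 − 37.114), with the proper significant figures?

4.15 × 10³ cm²

2.84 + 119.9 = 122.74, limited to 1 d.p. → 4 s.f.; 70.9 − 37.114 = 33.786, limited to 1 d.p. → 3 s.f.
Carrying full precision, 122.74 × 33.786 = 4146.89364; keep min(4, 3) = 3 s.f.
Rounded to 3 significant figures: 4.15 × 10³ cm².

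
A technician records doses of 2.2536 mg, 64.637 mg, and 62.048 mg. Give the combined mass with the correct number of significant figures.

2.2536 mg + 64.637 mg + 62.048 mg = 128.9386 mg.
Addition/subtraction keeps the fewest decimal places: 2.2536 → 4 decimal places, 64.637 → 3 decimal places, 62.048 → 3 decimal places; limit is 3.
Rounded to 3 decimal places: 128.939 mg.

128.939 mg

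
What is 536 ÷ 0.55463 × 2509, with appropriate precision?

536 ÷ 0.55463 × 2509 = 2424722.78817…
Multiplication/division keeps the fewest significant figures: 536 → 3 s.f., 0.55463 → 5 s.f., 2509 → 4 s.f.; limit is 3.
Rounded to 3 significant figures: 2.42 × 10⁶.

2.42 × 10⁶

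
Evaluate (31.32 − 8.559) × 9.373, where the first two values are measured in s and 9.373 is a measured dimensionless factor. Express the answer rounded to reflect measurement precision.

213.3 s

31.32 s − 8.559 s = 22.761 s; the difference is limited to 2 decimal places (4 s.f.).
Carrying full precision, 22.761 × 9.373 = 213.338853 s; 9.373 has 4 s.f., so the result keeps min(4, 4) = 4 s.f.
Rounded to 4 significant figures: 213.3 s.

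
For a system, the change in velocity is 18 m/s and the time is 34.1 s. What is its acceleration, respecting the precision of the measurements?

acceleration = 18 m/s ÷ 34.1 s = 0.527859237537… m/s².
18 has 2 significant figures; 34.1 has 3.
Division/multiplication keeps the fewest: 2 significant figures.
Rounded: 0.53 m/s².

0.53 m/s²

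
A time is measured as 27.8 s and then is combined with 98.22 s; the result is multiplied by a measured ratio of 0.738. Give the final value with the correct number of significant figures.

93.0 s

27.8 s + 98.22 s = 126.02 s; the sum is limited to 1 decimal place (4 s.f.).
Carrying full precision, 126.02 × 0.738 = 93.00276 s; 0.738 has 3 s.f., so the result keeps min(4, 3) = 3 s.f.
Rounded to 3 significant figures: 93.0 s.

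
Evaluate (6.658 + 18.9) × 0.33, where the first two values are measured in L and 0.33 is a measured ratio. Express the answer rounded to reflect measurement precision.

6.658 L + 18.9 L = 25.558 L; the sum is limited to 1 decimal place (3 s.f.).
Carrying full precision, 25.558 × 0.33 = 8.43414 L; 0.33 has 2 s.f., so the result keeps min(3, 2) = 2 s.f.
Rounded to 2 significant figures: 8.4 L.

8.4 L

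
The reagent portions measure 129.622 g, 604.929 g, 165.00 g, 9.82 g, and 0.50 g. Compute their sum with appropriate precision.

909.87 g

129.622 g + 604.929 g + 165.00 g + 9.82 g + 0.50 g = 909.871 g.
Addition/subtraction keeps the fewest decimal places: 129.622 → 3 decimal places, 604.929 → 3 decimal places, 165.00 → 2 decimal places, 9.82 → 2 decimal places, 0.50 → 2 decimal places; limit is 2.
Rounded to 2 decimal places: 909.87 g.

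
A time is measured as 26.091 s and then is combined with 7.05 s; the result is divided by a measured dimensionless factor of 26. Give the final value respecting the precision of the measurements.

26.091 s + 7.05 s = 33.141 s; the sum is limited to 2 decimal places (4 s.f.).
Carrying full precision, 33.141 ÷ 26 = 1.27465384615… s; 26 has 2 s.f., so the result keeps min(4, 2) = 2 s.f.
Rounded to 2 significant figures: 1.3 s.

1.3 s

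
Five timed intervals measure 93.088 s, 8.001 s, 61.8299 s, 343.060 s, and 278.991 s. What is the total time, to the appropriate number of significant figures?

784.970 s

93.088 s + 8.001 s + 61.8299 s + 343.060 s + 278.991 s = 784.9699 s.
Addition/subtraction keeps the fewest decimal places: 93.088 → 3 decimal places, 8.001 → 3 decimal places, 61.8299 → 4 decimal places, 343.060 → 3 decimal places, 278.991 → 3 decimal places; limit is 3.
Rounded to 3 decimal places: 784.970 s.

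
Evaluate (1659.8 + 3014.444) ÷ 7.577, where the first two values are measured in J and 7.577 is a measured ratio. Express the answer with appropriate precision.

616.9 J

1659.8 J + 3014.444 J = 4674.244 J; the sum is limited to 1 decimal place (5 s.f.).
Carrying full precision, 4674.244 ÷ 7.577 = 616.899036558… J; 7.577 has 4 s.f., so the result keeps min(5, 4) = 4 s.f.
Rounded to 4 significant figures: 616.9 J.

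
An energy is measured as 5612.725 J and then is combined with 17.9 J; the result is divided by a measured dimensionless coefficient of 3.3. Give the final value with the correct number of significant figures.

5612.725 J + 17.9 J = 5630.625 J; the sum is limited to 1 decimal place (5 s.f.).
Carrying full precision, 5630.625 ÷ 3.3 = 1706.25 J; 3.3 has 2 s.f., so the result keeps min(5, 2) = 2 s.f.
Rounded to 2 significant figures: 1.7 × 10³ J.

1.7 × 10³ J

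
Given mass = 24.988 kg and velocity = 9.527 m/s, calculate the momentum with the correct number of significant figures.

238.1 kg·m/s

momentum = 24.988 kg × 9.527 m/s = 238.060676 kg·m/s.
24.988 has 5 significant figures; 9.527 has 4.
Division/multiplication keeps the fewest: 4 significant figures.
Rounded: 238.1 kg·m/s.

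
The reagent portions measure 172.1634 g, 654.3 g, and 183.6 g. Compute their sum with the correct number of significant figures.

1010.1 g

172.1634 g + 654.3 g + 183.6 g = 1010.0634 g.
Addition/subtraction keeps the fewest decimal places: 172.1634 → 4 decimal places, 654.3 → 1 decimal place, 183.6 → 1 decimal place; limit is 1.
Rounded to 1 decimal place: 1010.1 g.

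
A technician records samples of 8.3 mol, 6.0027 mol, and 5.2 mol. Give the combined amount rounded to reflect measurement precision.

19.5 mol

8.3 mol + 6.0027 mol + 5.2 mol = 19.5027 mol.
Addition/subtraction keeps the fewest decimal places: 8.3 → 1 decimal place, 6.0027 → 4 decimal places, 5.2 → 1 decimal place; limit is 1.
Rounded to 1 decimal place: 19.5 mol.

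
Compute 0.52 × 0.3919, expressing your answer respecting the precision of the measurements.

0.52 × 0.3919 = 0.203788
Multiplication/division keeps the fewest significant figures: 0.52 → 2 s.f., 0.3919 → 4 s.f.; limit is 2.
Rounded to 2 significant figures: 2.0 × 10⁻¹.

2.0 × 10⁻¹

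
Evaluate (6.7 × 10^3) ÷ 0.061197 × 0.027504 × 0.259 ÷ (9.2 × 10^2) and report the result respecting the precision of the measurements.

(6.7 × 10^3) ÷ 0.061197 × 0.027504 × 0.259 ÷ (9.2 × 10^2) = 0.84772007153…
Multiplication/division keeps the fewest significant figures: 6.7 × 10^3 → 2 s.f., 0.061197 → 5 s.f., 0.027504 → 5 s.f., 0.259 → 3 s.f., 9.2 × 10^2 → 2 s.f.; limit is 2.
Rounded to 2 significant figures: 0.85.

0.85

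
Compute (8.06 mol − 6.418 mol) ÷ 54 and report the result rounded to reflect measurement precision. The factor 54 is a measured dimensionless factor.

0.030 mol

8.06 mol − 6.418 mol = 1.642 mol; the difference is limited to 2 decimal places (3 s.f.).
Carrying full precision, 1.642 ÷ 54 = 0.0304074074074… mol; 54 has 2 s.f., so the result keeps min(3, 2) = 2 s.f.
Rounded to 2 significant figures: 0.030 mol.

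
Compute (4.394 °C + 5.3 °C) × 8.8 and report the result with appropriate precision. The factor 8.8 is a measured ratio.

85 °C

4.394 °C + 5.3 °C = 9.694 °C; the sum is limited to 1 decimal place (2 s.f.).
Carrying full precision, 9.694 × 8.8 = 85.3072 °C; 8.8 has 2 s.f., so the result keeps min(2, 2) = 2 s.f.
Rounded to 2 significant figures: 85 °C.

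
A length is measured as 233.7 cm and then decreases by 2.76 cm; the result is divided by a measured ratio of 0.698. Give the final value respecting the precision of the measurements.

233.7 cm − 2.76 cm = 230.94 cm; the difference is limited to 1 decimal place (4 s.f.).
Carrying full precision, 230.94 ÷ 0.698 = 330.859598854… cm; 0.698 has 3 s.f., so the result keeps min(4, 3) = 3 s.f.
Rounded to 3 significant figures: 331 cm.

331 cm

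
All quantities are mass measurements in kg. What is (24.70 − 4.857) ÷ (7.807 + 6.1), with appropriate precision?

1.43

24.70 − 4.857 = 19.843, limited to 2 d.p. → 4 s.f.; 7.807 + 6.1 = 13.907, limited to 1 d.p. → 3 s.f.
Carrying full precision, 19.843 ÷ 13.907 = 1.42683540663…; keep min(4, 3) = 3 s.f.
Rounded to 3 significant figures: 1.43.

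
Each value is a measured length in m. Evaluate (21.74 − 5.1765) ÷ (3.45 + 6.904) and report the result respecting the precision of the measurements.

21.74 − 5.1765 = 16.5635, limited to 2 d.p. → 4 s.f.; 3.45 + 6.904 = 10.354, limited to 2 d.p. → 4 s.f.
Carrying full precision, 16.5635 ÷ 10.354 = 1.59971991501…; keep min(4, 4) = 4 s.f.
Rounded to 4 significant figures: 1.600.

1.600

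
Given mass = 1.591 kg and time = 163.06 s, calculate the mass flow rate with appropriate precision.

0.009757 kg/s

mass flow rate = 1.591 kg ÷ 163.06 s = 0.00975714460935… kg/s.
1.591 has 4 significant figures; 163.06 has 5.
Division/multiplication keeps the fewest: 4 significant figures.
Rounded: 0.009757 kg/s.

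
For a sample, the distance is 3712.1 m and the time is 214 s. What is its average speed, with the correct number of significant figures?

average speed = 3712.1 m ÷ 214 s = 17.3462616822… m/s.
3712.1 has 5 significant figures; 214 has 3.
Division/multiplication keeps the fewest: 3 significant figures.
Rounded: 17.3 m/s.

17.3 m/s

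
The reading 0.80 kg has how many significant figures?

0.80: leading zeros are not significant; trailing zeros after a decimal point are significant.

2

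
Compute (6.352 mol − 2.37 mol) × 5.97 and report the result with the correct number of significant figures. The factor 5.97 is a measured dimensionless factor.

6.352 mol − 2.37 mol = 3.982 mol; the difference is limited to 2 decimal places (3 s.f.).
Carrying full precision, 3.982 × 5.97 = 23.77254 mol; 5.97 has 3 s.f., so the result keeps min(3, 3) = 3 s.f.
Rounded to 3 significant figures: 23.8 mol.

23.8 mol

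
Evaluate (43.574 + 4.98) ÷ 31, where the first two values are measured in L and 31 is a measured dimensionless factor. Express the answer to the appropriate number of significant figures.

43.574 L + 4.98 L = 48.554 L; the sum is limited to 2 decimal places (4 s.f.).
Carrying full precision, 48.554 ÷ 31 = 1.56625806452… L; 31 has 2 s.f., so the result keeps min(4, 2) = 2 s.f.
Rounded to 2 significant figures: 1.6 L.

1.6 L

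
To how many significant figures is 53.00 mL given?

4

53.00: trailing zeros after a decimal point are significant.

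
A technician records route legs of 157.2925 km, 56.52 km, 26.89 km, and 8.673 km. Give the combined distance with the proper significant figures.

249.38 km

157.2925 km + 56.52 km + 26.89 km + 8.673 km = 249.3755 km.
Addition/subtraction keeps the fewest decimal places: 157.2925 → 4 decimal places, 56.52 → 2 decimal places, 26.89 → 2 decimal places, 8.673 → 3 decimal places; limit is 2.
Rounded to 2 decimal places: 249.38 km.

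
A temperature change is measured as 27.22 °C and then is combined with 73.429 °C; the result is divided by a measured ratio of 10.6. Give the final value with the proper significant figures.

9.50 °C

27.22 °C + 73.429 °C = 100.649 °C; the sum is limited to 2 decimal places (5 s.f.).
Carrying full precision, 100.649 ÷ 10.6 = 9.49518867925… °C; 10.6 has 3 s.f., so the result keeps min(5, 3) = 3 s.f.
Rounded to 3 significant figures: 9.50 °C.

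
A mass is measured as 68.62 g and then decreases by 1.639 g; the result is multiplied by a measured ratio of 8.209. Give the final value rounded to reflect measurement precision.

549.8 g

68.62 g − 1.639 g = 66.981 g; the difference is limited to 2 decimal places (4 s.f.).
Carrying full precision, 66.981 × 8.209 = 549.847029 g; 8.209 has 4 s.f., so the result keeps min(4, 4) = 4 s.f.
Rounded to 4 significant figures: 549.8 g.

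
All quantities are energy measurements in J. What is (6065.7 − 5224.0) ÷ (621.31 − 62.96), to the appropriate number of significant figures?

1.507

6065.7 − 5224.0 = 841.7, limited to 1 d.p. → 4 s.f.; 621.31 − 62.96 = 558.35, limited to 2 d.p. → 5 s.f.
Carrying full precision, 841.7 ÷ 558.35 = 1.50747738873…; keep min(4, 5) = 4 s.f.
Rounded to 4 significant figures: 1.507.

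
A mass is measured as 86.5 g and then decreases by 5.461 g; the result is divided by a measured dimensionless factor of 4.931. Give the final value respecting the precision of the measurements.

86.5 g − 5.461 g = 81.039 g; the difference is limited to 1 decimal place (3 s.f.).
Carrying full precision, 81.039 ÷ 4.931 = 16.4345974447… g; 4.931 has 4 s.f., so the result keeps min(3, 4) = 3 s.f.
Rounded to 3 significant figures: 16.4 g.

16.4 g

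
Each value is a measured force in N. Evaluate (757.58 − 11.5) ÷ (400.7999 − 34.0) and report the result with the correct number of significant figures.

757.58 − 11.5 = 746.08, limited to 1 d.p. → 4 s.f.; 400.7999 − 34.0 = 366.7999, limited to 1 d.p. → 4 s.f.
Carrying full precision, 746.08 ÷ 366.7999 = 2.03402454581…; keep min(4, 4) = 4 s.f.
Rounded to 4 significant figures: 2.034.

2.034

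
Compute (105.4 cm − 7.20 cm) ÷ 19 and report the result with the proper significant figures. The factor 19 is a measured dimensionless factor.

5.2 cm

105.4 cm − 7.20 cm = 98.20 cm; the difference is limited to 1 decimal place (3 s.f.).
Carrying full precision, 98.20 ÷ 19 = 5.16842105263… cm; 19 has 2 s.f., so the result keeps min(3, 2) = 2 s.f.
Rounded to 2 significant figures: 5.2 cm.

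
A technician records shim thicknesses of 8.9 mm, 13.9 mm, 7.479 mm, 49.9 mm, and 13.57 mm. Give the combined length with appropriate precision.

93.7 mm

8.9 mm + 13.9 mm + 7.479 mm + 49.9 mm + 13.57 mm = 93.749 mm.
Addition/subtraction keeps the fewest decimal places: 8.9 → 1 decimal place, 13.9 → 1 decimal place, 7.479 → 3 decimal places, 49.9 → 1 decimal place, 13.57 → 2 decimal places; limit is 1.
Rounded to 1 decimal place: 93.7 mm.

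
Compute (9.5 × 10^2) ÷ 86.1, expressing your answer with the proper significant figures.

(9.5 × 10^2) ÷ 86.1 = 11.0336817654…
Multiplication/division keeps the fewest significant figures: 9.5 × 10^2 → 2 s.f., 86.1 → 3 s.f.; limit is 2.
Rounded to 2 significant figures: 11.

11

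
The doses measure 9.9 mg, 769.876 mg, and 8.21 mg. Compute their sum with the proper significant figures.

9.9 mg + 769.876 mg + 8.21 mg = 787.986 mg.
Addition/subtraction keeps the fewest decimal places: 9.9 → 1 decimal place, 769.876 → 3 decimal places, 8.21 → 2 decimal places; limit is 1.
Rounded to 1 decimal place: 788.0 mg.

788.0 mg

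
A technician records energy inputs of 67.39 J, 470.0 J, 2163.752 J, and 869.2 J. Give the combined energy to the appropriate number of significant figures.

3570.3 J

67.39 J + 470.0 J + 2163.752 J + 869.2 J = 3570.342 J.
Addition/subtraction keeps the fewest decimal places: 67.39 → 2 decimal places, 470.0 → 1 decimal place, 2163.752 → 3 decimal places, 869.2 → 1 decimal place; limit is 1.
Rounded to 1 decimal place: 3570.3 J.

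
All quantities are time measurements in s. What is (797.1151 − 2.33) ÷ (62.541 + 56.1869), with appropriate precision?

6.6942

797.1151 − 2.33 = 794.7851, limited to 2 d.p. → 5 s.f.; 62.541 + 56.1869 = 118.7279, limited to 3 d.p. → 6 s.f.
Carrying full precision, 794.7851 ÷ 118.7279 = 6.69417297872…; keep min(5, 6) = 5 s.f.
Rounded to 5 significant figures: 6.6942.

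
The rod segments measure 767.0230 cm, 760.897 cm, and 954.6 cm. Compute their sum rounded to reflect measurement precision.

2482.5 cm

767.0230 cm + 760.897 cm + 954.6 cm = 2482.5200 cm.
Addition/subtraction keeps the fewest decimal places: 767.0230 → 4 decimal places, 760.897 → 3 decimal places, 954.6 → 1 decimal place; limit is 1.
Rounded to 1 decimal place: 2482.5 cm.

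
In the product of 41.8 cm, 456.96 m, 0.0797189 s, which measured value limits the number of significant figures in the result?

41.8 cm

41.8 cm → 3 s.f.; 456.96 m → 5 s.f.; 0.0797189 s → 6 s.f.
The fewest is 3 significant figures, from 41.8 cm.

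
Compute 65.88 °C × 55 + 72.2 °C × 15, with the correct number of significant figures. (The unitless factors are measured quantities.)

65.88 × 55 = 3623.4 → 3.6 × 10³ °C (2 s.f., last digit at the 10^2 place).
72.2 × 15 = 1083 → 1.1 × 10³ °C (2 s.f., last digit at the 10^2 place).
Sum: 4706.4 °C; keep the coarser place, 10^2.
Result: 4.7 × 10³ °C.

4.7 × 10³ °C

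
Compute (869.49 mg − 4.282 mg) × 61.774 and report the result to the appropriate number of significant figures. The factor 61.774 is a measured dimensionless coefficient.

869.49 mg − 4.282 mg = 865.208 mg; the difference is limited to 2 decimal places (5 s.f.).
Carrying full precision, 865.208 × 61.774 = 53447.358992 mg; 61.774 has 5 s.f., so the result keeps min(5, 5) = 5 s.f.
Rounded to 5 significant figures: 53447 mg.

53447 mg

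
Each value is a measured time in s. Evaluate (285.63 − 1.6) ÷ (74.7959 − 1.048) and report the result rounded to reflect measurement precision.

3.851

285.63 − 1.6 = 284.03, limited to 1 d.p. → 4 s.f.; 74.7959 − 1.048 = 73.7479, limited to 3 d.p. → 5 s.f.
Carrying full precision, 284.03 ÷ 73.7479 = 3.85136390324…; keep min(4, 5) = 4 s.f.
Rounded to 4 significant figures: 3.851.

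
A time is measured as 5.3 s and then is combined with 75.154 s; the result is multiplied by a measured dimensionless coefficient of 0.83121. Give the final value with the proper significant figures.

66.9 s

5.3 s + 75.154 s = 80.454 s; the sum is limited to 1 decimal place (3 s.f.).
Carrying full precision, 80.454 × 0.83121 = 66.87416934 s; 0.83121 has 5 s.f., so the result keeps min(3, 5) = 3 s.f.
Rounded to 3 significant figures: 66.9 s.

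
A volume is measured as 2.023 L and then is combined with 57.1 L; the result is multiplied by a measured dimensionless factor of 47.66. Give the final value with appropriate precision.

2.023 L + 57.1 L = 59.123 L; the sum is limited to 1 decimal place (3 s.f.).
Carrying full precision, 59.123 × 47.66 = 2817.80218 L; 47.66 has 4 s.f., so the result keeps min(3, 4) = 3 s.f.
Rounded to 3 significant figures: 2.82 × 10³ L.

2.82 × 10³ L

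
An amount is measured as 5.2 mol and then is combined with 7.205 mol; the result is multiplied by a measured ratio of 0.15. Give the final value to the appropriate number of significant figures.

5.2 mol + 7.205 mol = 12.405 mol; the sum is limited to 1 decimal place (3 s.f.).
Carrying full precision, 12.405 × 0.15 = 1.86075 mol; 0.15 has 2 s.f., so the result keeps min(3, 2) = 2 s.f.
Rounded to 2 significant figures: 1.9 mol.

1.9 mol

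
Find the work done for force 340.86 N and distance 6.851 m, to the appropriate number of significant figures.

2335 J

work done = 340.86 N × 6.851 m = 2335.23186 J.
340.86 has 5 significant figures; 6.851 has 4.
Division/multiplication keeps the fewest: 4 significant figures.
Rounded: 2335 J.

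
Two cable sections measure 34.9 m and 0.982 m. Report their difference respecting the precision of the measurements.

34.9 m − 0.982 m = 33.918 m.
Addition/subtraction keeps the fewest decimal places: 34.9 → 1 decimal place, 0.982 → 3 decimal places; limit is 1.
Rounded to 1 decimal place: 33.9 m.

33.9 m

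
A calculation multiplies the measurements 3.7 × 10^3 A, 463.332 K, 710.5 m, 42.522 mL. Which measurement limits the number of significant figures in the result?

3.7 × 10^3 A → 2 s.f.; 463.332 K → 6 s.f.; 710.5 m → 4 s.f.; 42.522 mL → 5 s.f.
The fewest is 2 significant figures, from 3.7 × 10^3 A.

3.7 × 10^3 A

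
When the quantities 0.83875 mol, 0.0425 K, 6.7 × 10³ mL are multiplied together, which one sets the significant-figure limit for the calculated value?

0.83875 mol → 5 s.f.; 0.0425 K → 3 s.f.; 6.7 × 10³ mL → 2 s.f.
The fewest is 2 significant figures, from 6.7 × 10³ mL.

6.7 × 10³ mL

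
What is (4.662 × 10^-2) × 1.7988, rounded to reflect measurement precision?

(4.662 × 10^-2) × 1.7988 = 0.083860056
Multiplication/division keeps the fewest significant figures: 4.662 × 10^-2 → 4 s.f., 1.7988 → 5 s.f.; limit is 4.
Rounded to 4 significant figures: 0.08386.

0.08386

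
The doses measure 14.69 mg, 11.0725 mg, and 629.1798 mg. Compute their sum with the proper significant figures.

14.69 mg + 11.0725 mg + 629.1798 mg = 654.9423 mg.
Addition/subtraction keeps the fewest decimal places: 14.69 → 2 decimal places, 11.0725 → 4 decimal places, 629.1798 → 4 decimal places; limit is 2.
Rounded to 2 decimal places: 654.94 mg.

654.94 mg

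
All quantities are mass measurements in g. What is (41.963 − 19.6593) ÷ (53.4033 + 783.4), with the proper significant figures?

41.963 − 19.6593 = 22.3037, limited to 3 d.p. → 5 s.f.; 53.4033 + 783.4 = 836.8033, limited to 1 d.p. → 4 s.f.
Carrying full precision, 22.3037 ÷ 836.8033 = 0.026653456075…; keep min(5, 4) = 4 s.f.
Rounded to 4 significant figures: 0.02665.

0.02665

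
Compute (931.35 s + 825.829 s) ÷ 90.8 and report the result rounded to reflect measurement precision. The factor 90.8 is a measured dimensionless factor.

931.35 s + 825.829 s = 1757.179 s; the sum is limited to 2 decimal places (6 s.f.).
Carrying full precision, 1757.179 ÷ 90.8 = 19.35219163… s; 90.8 has 3 s.f., so the result keeps min(6, 3) = 3 s.f.
Rounded to 3 significant figures: 19.4 s.

19.4 s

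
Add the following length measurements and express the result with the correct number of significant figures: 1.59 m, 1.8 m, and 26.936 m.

1.59 m + 1.8 m + 26.936 m = 30.326 m.
Addition/subtraction keeps the fewest decimal places: 1.59 → 2 decimal places, 1.8 → 1 decimal place, 26.936 → 3 decimal places; limit is 1.
Rounded to 1 decimal place: 30.3 m.

30.3 m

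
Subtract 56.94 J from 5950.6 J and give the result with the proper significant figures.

5950.6 J − 56.94 J = 5893.66 J.
Addition/subtraction keeps the fewest decimal places: 5950.6 → 1 decimal place, 56.94 → 2 decimal places; limit is 1.
Rounded to 1 decimal place: 5893.7 J.

5893.7 J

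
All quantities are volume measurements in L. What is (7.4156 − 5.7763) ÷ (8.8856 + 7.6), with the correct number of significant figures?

7.4156 − 5.7763 = 1.6393, limited to 4 d.p. → 5 s.f.; 8.8856 + 7.6 = 16.4856, limited to 1 d.p. → 3 s.f.
Carrying full precision, 1.6393 ÷ 16.4856 = 0.0994382976658…; keep min(5, 3) = 3 s.f.
Rounded to 3 significant figures: 9.94 × 10⁻².

9.94 × 10⁻²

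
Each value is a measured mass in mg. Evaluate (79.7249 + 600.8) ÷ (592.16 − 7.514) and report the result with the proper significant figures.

79.7249 + 600.8 = 680.5249, limited to 1 d.p. → 4 s.f.; 592.16 − 7.514 = 584.646, limited to 2 d.p. → 5 s.f.
Carrying full precision, 680.5249 ÷ 584.646 = 1.16399479343…; keep min(4, 5) = 4 s.f.
Rounded to 4 significant figures: 1.164.

1.164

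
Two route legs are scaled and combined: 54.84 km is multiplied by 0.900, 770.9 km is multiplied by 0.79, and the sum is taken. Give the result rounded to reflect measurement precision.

6.6 × 10² km

54.84 × 0.900 = 49.356 → 49.4 km (3 s.f., last digit at the 10^-1 place).
770.9 × 0.79 = 609.011 → 6.1 × 10² km (2 s.f., last digit at the 10^1 place).
Sum: 658.367 km; keep the coarser place, 10^1.
Result: 6.6 × 10² km.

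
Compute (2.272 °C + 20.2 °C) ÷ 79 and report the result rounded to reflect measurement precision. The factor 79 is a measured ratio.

0.28 °C

2.272 °C + 20.2 °C = 22.472 °C; the sum is limited to 1 decimal place (3 s.f.).
Carrying full precision, 22.472 ÷ 79 = 0.284455696203… °C; 79 has 2 s.f., so the result keeps min(3, 2) = 2 s.f.
Rounded to 2 significant figures: 0.28 °C.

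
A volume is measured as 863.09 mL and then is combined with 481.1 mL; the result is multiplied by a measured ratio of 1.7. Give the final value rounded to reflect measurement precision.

2.3 × 10³ mL

863.09 mL + 481.1 mL = 1344.19 mL; the sum is limited to 1 decimal place (5 s.f.).
Carrying full precision, 1344.19 × 1.7 = 2285.123 mL; 1.7 has 2 s.f., so the result keeps min(5, 2) = 2 s.f.
Rounded to 2 significant figures: 2.3 × 10³ mL.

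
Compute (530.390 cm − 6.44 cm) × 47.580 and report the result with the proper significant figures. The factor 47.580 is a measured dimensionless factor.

2.4930 × 10^4 cm

530.390 cm − 6.44 cm = 523.950 cm; the difference is limited to 2 decimal places (5 s.f.).
Carrying full precision, 523.950 × 47.580 = 24929.541 cm; 47.580 has 5 s.f., so the result keeps min(5, 5) = 5 s.f.
Rounded to 5 significant figures: 2.4930 × 10^4 cm.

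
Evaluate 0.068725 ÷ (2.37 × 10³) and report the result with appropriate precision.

0.068725 ÷ (2.37 × 10³) = 0.0000289978902954…
Multiplication/division keeps the fewest significant figures: 0.068725 → 5 s.f., 2.37 × 10³ → 3 s.f.; limit is 3.
Rounded to 3 significant figures: 2.90 × 10⁻⁵.

2.90 × 10⁻⁵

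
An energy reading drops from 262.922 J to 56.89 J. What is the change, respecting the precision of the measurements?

262.922 J − 56.89 J = 206.032 J.
Addition/subtraction keeps the fewest decimal places: 262.922 → 3 decimal places, 56.89 → 2 decimal places; limit is 2.
Rounded to 2 decimal places: 2.0603 × 10² J.

2.0603 × 10² J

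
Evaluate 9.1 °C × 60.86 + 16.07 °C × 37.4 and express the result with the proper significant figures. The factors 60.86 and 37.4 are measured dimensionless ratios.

1.15 × 10^3 °C

9.1 × 60.86 = 553.826 → 5.5 × 10^2 °C (2 s.f., last digit at the 10^1 place).
16.07 × 37.4 = 601.018 → 601 °C (3 s.f., last digit at the 10^0 place).
Sum: 1154.844 °C; keep the coarser place, 10^1.
Result: 1.15 × 10^3 °C.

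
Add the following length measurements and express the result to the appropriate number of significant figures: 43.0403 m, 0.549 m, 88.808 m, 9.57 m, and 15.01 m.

1.5698 × 10² m

43.0403 m + 0.549 m + 88.808 m + 9.57 m + 15.01 m = 156.9773 m.
Addition/subtraction keeps the fewest decimal places: 43.0403 → 4 decimal places, 0.549 → 3 decimal places, 88.808 → 3 decimal places, 9.57 → 2 decimal places, 15.01 → 2 decimal places; limit is 2.
Rounded to 2 decimal places: 1.5698 × 10² m.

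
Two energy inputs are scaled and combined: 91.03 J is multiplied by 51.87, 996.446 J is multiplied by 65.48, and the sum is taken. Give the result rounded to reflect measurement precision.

6.997 × 10⁴ J

91.03 × 51.87 = 4721.7261 → 4722 J (4 s.f., last digit at the 10^0 place).
996.446 × 65.48 = 65247.28408 → 6.525 × 10⁴ J (4 s.f., last digit at the 10^1 place).
Sum: 69969.01018 J; keep the coarser place, 10^1.
Result: 6.997 × 10⁴ J.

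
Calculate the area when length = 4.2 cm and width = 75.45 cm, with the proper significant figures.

3.2 × 10^2 cm²

area = 4.2 cm × 75.45 cm = 316.89 cm².
4.2 has 2 significant figures; 75.45 has 4.
Division/multiplication keeps the fewest: 2 significant figures.
Rounded: 3.2 × 10^2 cm².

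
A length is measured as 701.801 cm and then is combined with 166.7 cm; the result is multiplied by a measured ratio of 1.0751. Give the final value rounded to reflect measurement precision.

933.7 cm

701.801 cm + 166.7 cm = 868.501 cm; the sum is limited to 1 decimal place (4 s.f.).
Carrying full precision, 868.501 × 1.0751 = 933.7254251 cm; 1.0751 has 5 s.f., so the result keeps min(4, 5) = 4 s.f.
Rounded to 4 significant figures: 933.7 cm.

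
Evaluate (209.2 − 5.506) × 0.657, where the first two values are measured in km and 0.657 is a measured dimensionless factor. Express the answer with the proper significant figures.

209.2 km − 5.506 km = 203.694 km; the difference is limited to 1 decimal place (4 s.f.).
Carrying full precision, 203.694 × 0.657 = 133.826958 km; 0.657 has 3 s.f., so the result keeps min(4, 3) = 3 s.f.
Rounded to 3 significant figures: 134 km.

134 km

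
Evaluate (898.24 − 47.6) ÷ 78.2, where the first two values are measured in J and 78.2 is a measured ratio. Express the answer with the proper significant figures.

10.9 J

898.24 J − 47.6 J = 850.64 J; the difference is limited to 1 decimal place (4 s.f.).
Carrying full precision, 850.64 ÷ 78.2 = 10.8777493606… J; 78.2 has 3 s.f., so the result keeps min(4, 3) = 3 s.f.
Rounded to 3 significant figures: 10.9 J.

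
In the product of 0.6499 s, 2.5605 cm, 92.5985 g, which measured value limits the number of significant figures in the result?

0.6499 s → 4 s.f.; 2.5605 cm → 5 s.f.; 92.5985 g → 6 s.f.
The fewest is 4 significant figures, from 0.6499 s.

0.6499 s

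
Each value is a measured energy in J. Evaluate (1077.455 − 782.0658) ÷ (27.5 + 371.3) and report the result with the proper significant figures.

1077.455 − 782.0658 = 295.3892, limited to 3 d.p. → 6 s.f.; 27.5 + 371.3 = 398.8, limited to 1 d.p. → 4 s.f.
Carrying full precision, 295.3892 ÷ 398.8 = 0.740695085256…; keep min(6, 4) = 4 s.f.
Rounded to 4 significant figures: 7.407 × 10⁻¹.

7.407 × 10⁻¹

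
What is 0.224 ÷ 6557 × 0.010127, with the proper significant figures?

0.224 ÷ 6557 × 0.010127 = 3.45958212597 × 10^-7…
Multiplication/division keeps the fewest significant figures: 0.224 → 3 s.f., 6557 → 4 s.f., 0.010127 → 5 s.f.; limit is 3.
Rounded to 3 significant figures: 3.46 × 10^-7.

3.46 × 10^-7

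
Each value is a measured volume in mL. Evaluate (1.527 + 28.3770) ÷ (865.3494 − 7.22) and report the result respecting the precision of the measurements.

1.527 + 28.3770 = 29.9040, limited to 3 d.p. → 5 s.f.; 865.3494 − 7.22 = 858.1294, limited to 2 d.p. → 5 s.f.
Carrying full precision, 29.9040 ÷ 858.1294 = 0.0348478912388…; keep min(5, 5) = 5 s.f.
Rounded to 5 significant figures: 0.034848.

0.034848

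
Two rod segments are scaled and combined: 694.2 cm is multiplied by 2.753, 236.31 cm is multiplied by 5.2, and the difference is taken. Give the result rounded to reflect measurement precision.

694.2 × 2.753 = 1911.1326 → 1911 cm (4 s.f., last digit at the 10^0 place).
236.31 × 5.2 = 1228.812 → 1.2 × 10³ cm (2 s.f., last digit at the 10^2 place).
Difference: 682.3206 cm; keep the coarser place, 10^2.
Result: 7 × 10² cm.

7 × 10² cm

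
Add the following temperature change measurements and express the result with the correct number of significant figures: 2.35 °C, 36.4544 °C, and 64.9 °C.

2.35 °C + 36.4544 °C + 64.9 °C = 103.7044 °C.
Addition/subtraction keeps the fewest decimal places: 2.35 → 2 decimal places, 36.4544 → 4 decimal places, 64.9 → 1 decimal place; limit is 1.
Rounded to 1 decimal place: 103.7 °C.

103.7 °C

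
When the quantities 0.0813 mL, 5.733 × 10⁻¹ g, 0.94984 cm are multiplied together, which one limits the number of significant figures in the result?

0.0813 mL → 3 s.f.; 5.733 × 10⁻¹ g → 4 s.f.; 0.94984 cm → 5 s.f.
The fewest is 3 significant figures, from 0.0813 mL.

0.0813 mL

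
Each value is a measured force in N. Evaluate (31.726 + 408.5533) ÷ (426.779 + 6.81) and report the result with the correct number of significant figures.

31.726 + 408.5533 = 440.2793, limited to 3 d.p. → 6 s.f.; 426.779 + 6.81 = 433.589, limited to 2 d.p. → 5 s.f.
Carrying full precision, 440.2793 ÷ 433.589 = 1.01543005012…; keep min(6, 5) = 5 s.f.
Rounded to 5 significant figures: 1.0154.

1.0154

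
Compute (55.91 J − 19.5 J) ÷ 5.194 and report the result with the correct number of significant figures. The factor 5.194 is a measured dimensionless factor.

7.01 J

55.91 J − 19.5 J = 36.41 J; the difference is limited to 1 decimal place (3 s.f.).
Carrying full precision, 36.41 ÷ 5.194 = 7.01001155179… J; 5.194 has 4 s.f., so the result keeps min(3, 4) = 3 s.f.
Rounded to 3 significant figures: 7.01 J.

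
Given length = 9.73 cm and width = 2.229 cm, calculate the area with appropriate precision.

21.7 cm²

area = 9.73 cm × 2.229 cm = 21.68817 cm².
9.73 has 3 significant figures; 2.229 has 4.
Division/multiplication keeps the fewest: 3 significant figures.
Rounded: 21.7 cm².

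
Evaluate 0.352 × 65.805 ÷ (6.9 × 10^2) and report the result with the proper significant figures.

0.034

0.352 × 65.805 ÷ (6.9 × 10^2) = 0.0335700869565…
Multiplication/division keeps the fewest significant figures: 0.352 → 3 s.f., 65.805 → 5 s.f., 6.9 × 10^2 → 2 s.f.; limit is 2.
Rounded to 2 significant figures: 0.034.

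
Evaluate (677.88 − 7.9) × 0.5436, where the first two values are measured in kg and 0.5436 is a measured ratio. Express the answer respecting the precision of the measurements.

364.2 kg

677.88 kg − 7.9 kg = 669.98 kg; the difference is limited to 1 decimal place (4 s.f.).
Carrying full precision, 669.98 × 0.5436 = 364.201128 kg; 0.5436 has 4 s.f., so the result keeps min(4, 4) = 4 s.f.
Rounded to 4 significant figures: 364.2 kg.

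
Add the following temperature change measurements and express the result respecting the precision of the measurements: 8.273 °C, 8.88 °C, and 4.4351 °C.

8.273 °C + 8.88 °C + 4.4351 °C = 21.5881 °C.
Addition/subtraction keeps the fewest decimal places: 8.273 → 3 decimal places, 8.88 → 2 decimal places, 4.4351 → 4 decimal places; limit is 2.
Rounded to 2 decimal places: 21.59 °C.

21.59 °C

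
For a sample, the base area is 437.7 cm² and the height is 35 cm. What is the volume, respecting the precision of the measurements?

1.5 × 10⁴ cm³

volume = 437.7 cm² × 35 cm = 15319.5 cm³.
437.7 has 4 significant figures; 35 has 2.
Division/multiplication keeps the fewest: 2 significant figures.
Rounded: 1.5 × 10⁴ cm³.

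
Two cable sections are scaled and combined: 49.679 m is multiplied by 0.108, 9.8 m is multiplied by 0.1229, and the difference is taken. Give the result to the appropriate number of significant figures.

4.2 m

49.679 × 0.108 = 5.365332 → 5.37 m (3 s.f., last digit at the 10^-2 place).
9.8 × 0.1229 = 1.20442 → 1.2 m (2 s.f., last digit at the 10^-1 place).
Difference: 4.160912 m; keep the coarser place, 10^-1.
Result: 4.2 m.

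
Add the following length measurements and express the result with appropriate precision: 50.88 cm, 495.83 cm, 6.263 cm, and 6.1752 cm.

559.15 cm

50.88 cm + 495.83 cm + 6.263 cm + 6.1752 cm = 559.1482 cm.
Addition/subtraction keeps the fewest decimal places: 50.88 → 2 decimal places, 495.83 → 2 decimal places, 6.263 → 3 decimal places, 6.1752 → 4 decimal places; limit is 2.
Rounded to 2 decimal places: 559.15 cm.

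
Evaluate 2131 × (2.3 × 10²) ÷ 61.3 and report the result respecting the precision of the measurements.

8.0 × 10³

2131 × (2.3 × 10²) ÷ 61.3 = 7995.5954323…
Multiplication/division keeps the fewest significant figures: 2131 → 4 s.f., 2.3 × 10² → 2 s.f., 61.3 → 3 s.f.; limit is 2.
Rounded to 2 significant figures: 8.0 × 10³.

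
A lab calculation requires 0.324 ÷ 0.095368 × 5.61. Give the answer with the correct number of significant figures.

0.324 ÷ 0.095368 × 5.61 = 19.0592232195…
Multiplication/division keeps the fewest significant figures: 0.324 → 3 s.f., 0.095368 → 5 s.f., 5.61 → 3 s.f.; limit is 3.
Rounded to 3 significant figures: 19.1.

19.1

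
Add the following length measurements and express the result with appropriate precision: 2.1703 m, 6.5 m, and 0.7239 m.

2.1703 m + 6.5 m + 0.7239 m = 9.3942 m.
Addition/subtraction keeps the fewest decimal places: 2.1703 → 4 decimal places, 6.5 → 1 decimal place, 0.7239 → 4 decimal places; limit is 1.
Rounded to 1 decimal place: 9.4 m.

9.4 m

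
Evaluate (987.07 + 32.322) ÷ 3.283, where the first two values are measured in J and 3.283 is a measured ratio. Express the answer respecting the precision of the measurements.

310.5 J

987.07 J + 32.322 J = 1019.392 J; the sum is limited to 2 decimal places (6 s.f.).
Carrying full precision, 1019.392 ÷ 3.283 = 310.506244289… J; 3.283 has 4 s.f., so the result keeps min(6, 4) = 4 s.f.
Rounded to 4 significant figures: 310.5 J.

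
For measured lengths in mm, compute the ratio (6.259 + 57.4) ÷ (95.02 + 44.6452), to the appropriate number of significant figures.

6.259 + 57.4 = 63.659, limited to 1 d.p. → 3 s.f.; 95.02 + 44.6452 = 139.6652, limited to 2 d.p. → 5 s.f.
Carrying full precision, 63.659 ÷ 139.6652 = 0.455797149182…; keep min(3, 5) = 3 s.f.
Rounded to 3 significant figures: 0.456.

0.456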